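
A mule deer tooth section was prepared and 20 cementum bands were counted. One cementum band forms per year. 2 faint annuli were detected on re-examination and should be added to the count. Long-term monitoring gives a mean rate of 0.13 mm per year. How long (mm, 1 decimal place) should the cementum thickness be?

2.9 mm

True cementum band count = 20 + 2 = 22.
22 years at 0.13 mm/year gives 0.13 × 22 = 2.9 mm.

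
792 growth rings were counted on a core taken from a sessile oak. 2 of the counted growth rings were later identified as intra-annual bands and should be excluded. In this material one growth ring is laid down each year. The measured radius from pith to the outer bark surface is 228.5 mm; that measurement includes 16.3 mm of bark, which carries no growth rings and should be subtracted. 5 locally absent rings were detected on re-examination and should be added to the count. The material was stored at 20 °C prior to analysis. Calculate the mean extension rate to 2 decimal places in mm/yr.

After corrections the count is 792 − 2 + 5 = 795 growth rings.
The growth record spans 228.5 − 16.3 = 212.2 mm.
Extension rate ≈ 212.2 / 795 = 0.27 mm/yr.

0.27 mm/yr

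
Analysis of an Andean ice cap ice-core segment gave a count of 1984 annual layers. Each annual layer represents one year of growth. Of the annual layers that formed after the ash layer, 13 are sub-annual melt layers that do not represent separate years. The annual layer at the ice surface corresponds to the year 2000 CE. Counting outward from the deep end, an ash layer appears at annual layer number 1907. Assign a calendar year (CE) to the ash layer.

Between annual layer 1907 and the ice surface there are 1984 − 1907 = 77 annual layers.
77 − 13 false = 64 true annual layers after the ash layer.
Counting back 64 years from 2000 CE places the ash layer in 2000 − 64 = 1936 CE.

1936 CE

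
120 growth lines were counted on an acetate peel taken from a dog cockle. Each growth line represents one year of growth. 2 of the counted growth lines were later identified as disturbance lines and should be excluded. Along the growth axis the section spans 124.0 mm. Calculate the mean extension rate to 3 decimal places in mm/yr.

True growth line count = 120 − 2 = 118.
124.0 mm over 118 years gives 124.0 / 118 ≈ 1.051 mm/yr.

1.051 mm/yr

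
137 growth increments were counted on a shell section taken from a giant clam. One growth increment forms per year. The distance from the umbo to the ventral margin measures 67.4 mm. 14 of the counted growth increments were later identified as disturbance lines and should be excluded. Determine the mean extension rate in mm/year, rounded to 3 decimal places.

0.548 mm/year

After corrections the count is 137 − 14 = 123 growth increments.
67.4 mm over 123 years gives 67.4 / 123 ≈ 0.548 mm/year.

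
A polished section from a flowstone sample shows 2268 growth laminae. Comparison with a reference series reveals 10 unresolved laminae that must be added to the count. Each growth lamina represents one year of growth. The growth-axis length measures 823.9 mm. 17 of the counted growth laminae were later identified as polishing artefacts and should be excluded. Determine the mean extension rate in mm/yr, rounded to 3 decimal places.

After corrections the count is 2268 − 17 + 10 = 2261 growth laminae.
Extension rate ≈ 823.9 / 2261 = 0.364 mm/yr.

0.364 mm/yr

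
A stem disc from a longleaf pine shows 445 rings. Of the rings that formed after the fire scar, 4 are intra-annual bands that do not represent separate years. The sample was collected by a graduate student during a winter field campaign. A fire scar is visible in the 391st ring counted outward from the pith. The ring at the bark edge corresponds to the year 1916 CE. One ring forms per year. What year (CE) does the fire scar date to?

1866 CE

The fire scar sits at ring 391 from the pith, so 445 − 391 = 54 rings formed after it.
Excluding 4 false rings: 54 − 4 = 50.
1916 − 50 = 1866 CE.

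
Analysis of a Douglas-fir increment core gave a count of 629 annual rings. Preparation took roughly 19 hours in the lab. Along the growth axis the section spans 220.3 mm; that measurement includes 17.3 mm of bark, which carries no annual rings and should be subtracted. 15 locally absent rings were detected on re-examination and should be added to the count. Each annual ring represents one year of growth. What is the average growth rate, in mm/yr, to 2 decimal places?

Adjusted count: 629 + 15 = 644 annual rings.
Removing the 17.3 mm offcut leaves 220.3 − 17.3 = 203.0 mm.
Mean rate = 203.0 mm / 644 years ≈ 0.32 mm/yr.

0.32 mm/yr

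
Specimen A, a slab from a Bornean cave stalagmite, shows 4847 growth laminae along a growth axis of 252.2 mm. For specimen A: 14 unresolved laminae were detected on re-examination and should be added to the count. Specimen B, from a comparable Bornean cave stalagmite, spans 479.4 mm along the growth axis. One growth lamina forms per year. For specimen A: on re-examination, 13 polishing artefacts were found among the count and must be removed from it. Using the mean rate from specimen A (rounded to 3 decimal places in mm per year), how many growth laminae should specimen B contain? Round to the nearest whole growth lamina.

9219 growth laminae

Specimen A: after corrections the count is 4847 − 13 + 14 = 4848 growth laminae.
A: Extension rate ≈ 252.2 / 4848 = 0.052 mm/year.
Specimen B: 479.4 mm / 0.052 mm per year = 9219.23 years ≈ 9219 growth laminae.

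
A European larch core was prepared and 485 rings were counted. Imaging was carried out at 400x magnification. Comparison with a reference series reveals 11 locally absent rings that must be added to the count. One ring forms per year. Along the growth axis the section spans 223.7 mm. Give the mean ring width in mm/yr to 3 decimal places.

True ring count = 485 + 11 = 496.
Mean rate = 223.7 mm / 496 years ≈ 0.451 mm/yr.

0.451 mm/yr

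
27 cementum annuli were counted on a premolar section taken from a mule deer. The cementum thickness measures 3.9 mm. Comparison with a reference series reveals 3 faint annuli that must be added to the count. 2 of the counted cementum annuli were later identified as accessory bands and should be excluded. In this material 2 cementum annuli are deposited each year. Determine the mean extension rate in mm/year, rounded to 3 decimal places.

Adjusted count: 27 − 2 + 3 = 28 cementum annuli.
28 cementum annuli at 2 per year is 28 / 2 = 14 years.
Mean rate = 3.9 mm / 14 years ≈ 0.279 mm/year.

0.279 mm/year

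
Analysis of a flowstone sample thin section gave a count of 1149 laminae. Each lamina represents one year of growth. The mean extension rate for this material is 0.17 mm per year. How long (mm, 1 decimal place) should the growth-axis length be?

The record spans 1149 years at 0.17 mm per year.
Length ≈ 0.17 × 1149 = 195.3 mm.

195.3 mm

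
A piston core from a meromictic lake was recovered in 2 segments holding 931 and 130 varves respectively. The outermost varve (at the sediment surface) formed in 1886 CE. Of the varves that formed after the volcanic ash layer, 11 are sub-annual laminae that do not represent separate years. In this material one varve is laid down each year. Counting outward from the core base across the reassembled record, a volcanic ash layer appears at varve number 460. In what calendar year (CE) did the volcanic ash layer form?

1296 CE

Total varves = 931 + 130 = 1061.
1061 − 460 = 601 varves lie beyond the volcanic ash layer toward the sediment surface.
Removing the 11 false varves leaves 601 − 11 = 590 true varves beyond the volcanic ash layer.
Counting back 590 years from 1886 CE places the volcanic ash layer in 1886 − 590 = 1296 CE.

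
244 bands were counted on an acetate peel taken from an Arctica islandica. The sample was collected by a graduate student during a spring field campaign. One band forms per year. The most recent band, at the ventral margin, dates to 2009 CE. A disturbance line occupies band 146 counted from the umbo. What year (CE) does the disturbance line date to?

The disturbance line sits at band 146 from the umbo, so 244 − 146 = 98 bands formed after it.
Counting back 98 years from 2009 CE places the disturbance line in 2009 − 98 = 1911 CE.

1911 CE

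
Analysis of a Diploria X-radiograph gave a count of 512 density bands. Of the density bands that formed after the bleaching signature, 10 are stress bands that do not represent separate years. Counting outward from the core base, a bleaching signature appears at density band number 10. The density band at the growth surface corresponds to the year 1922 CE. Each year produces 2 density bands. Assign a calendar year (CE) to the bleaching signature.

1676 CE

The bleaching signature sits at density band 10 from the core base, so 512 − 10 = 502 density bands formed after it.
Excluding 10 false density bands: 502 − 10 = 492.
With 2 density bands per year, 492 / 2 = 246 years.
1922 − 246 = 1676 CE.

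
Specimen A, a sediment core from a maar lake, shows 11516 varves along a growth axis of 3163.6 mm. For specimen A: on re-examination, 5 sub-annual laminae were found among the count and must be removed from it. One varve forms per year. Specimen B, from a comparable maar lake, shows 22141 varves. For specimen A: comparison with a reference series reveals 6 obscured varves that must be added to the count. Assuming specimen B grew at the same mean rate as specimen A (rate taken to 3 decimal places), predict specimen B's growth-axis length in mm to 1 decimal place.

Specimen A: adjusted count: 11516 − 5 + 6 = 11517 varves.
A: 3163.6 mm over 11517 years gives 3163.6 / 11517 ≈ 0.275 mm/year.
Length of B = 0.275 × 22141 = 6088.8 mm.

6088.8 mm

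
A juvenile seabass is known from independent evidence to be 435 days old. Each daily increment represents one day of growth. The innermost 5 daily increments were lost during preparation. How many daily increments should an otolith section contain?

430 daily increments

One daily increment per day gives 435 daily increments over 435 days.
435 − 5 missed = 430 daily increments expected in the prepared section.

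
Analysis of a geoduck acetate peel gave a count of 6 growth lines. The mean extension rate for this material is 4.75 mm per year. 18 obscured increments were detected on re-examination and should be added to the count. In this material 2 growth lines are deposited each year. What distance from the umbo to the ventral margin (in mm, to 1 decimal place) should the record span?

Adjusted count: 6 + 18 = 24 growth lines.
Dividing by 2 growth lines per year: 24 / 2 = 12 years.
Predicted length = 4.75 mm/year × 12 years = 57.0 mm.

57.0 mm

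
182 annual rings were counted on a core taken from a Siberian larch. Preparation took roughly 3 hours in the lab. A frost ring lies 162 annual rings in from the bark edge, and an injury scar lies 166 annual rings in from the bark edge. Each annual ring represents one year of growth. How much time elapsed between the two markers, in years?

4 years

Separation: 166 − 162 = 4 annual rings.
At one annual ring per year, 4 years elapsed between them.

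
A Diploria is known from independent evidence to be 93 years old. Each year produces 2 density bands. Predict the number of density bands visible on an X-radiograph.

186 density bands

Expected density bands: 93 × 2 = 186.
So 186 density bands should be present.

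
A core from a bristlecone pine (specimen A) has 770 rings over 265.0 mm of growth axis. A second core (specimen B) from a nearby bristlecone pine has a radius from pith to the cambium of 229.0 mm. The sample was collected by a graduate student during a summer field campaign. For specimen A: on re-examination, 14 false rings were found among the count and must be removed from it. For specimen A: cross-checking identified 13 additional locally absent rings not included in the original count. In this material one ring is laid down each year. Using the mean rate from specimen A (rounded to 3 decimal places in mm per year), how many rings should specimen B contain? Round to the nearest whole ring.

664 rings

Specimen A: adjusted count: 770 − 14 + 13 = 769 rings.
A: Mean rate = 265.0 mm / 769 years ≈ 0.345 mm/yr.
Specimen B: 229.0 mm / 0.345 mm per year = 663.77 years ≈ 664 rings.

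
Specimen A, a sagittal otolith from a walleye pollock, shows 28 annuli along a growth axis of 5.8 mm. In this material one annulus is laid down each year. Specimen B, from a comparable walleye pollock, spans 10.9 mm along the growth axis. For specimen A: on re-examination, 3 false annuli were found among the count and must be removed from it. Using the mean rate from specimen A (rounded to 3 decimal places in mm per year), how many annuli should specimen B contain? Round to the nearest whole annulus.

47 annuli

Specimen A: after corrections the count is 28 − 3 = 25 annuli.
A: Extension rate ≈ 5.8 / 25 = 0.232 mm/year.
B spans 10.9 / 0.232 = 46.98 years ≈ 47 annuli.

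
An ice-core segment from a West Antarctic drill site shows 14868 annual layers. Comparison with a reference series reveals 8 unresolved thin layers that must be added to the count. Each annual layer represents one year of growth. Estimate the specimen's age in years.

True annual layer count = 14868 + 8 = 14876.
With a one-to-one annual layer periodicity this is 14876 years.

14876 years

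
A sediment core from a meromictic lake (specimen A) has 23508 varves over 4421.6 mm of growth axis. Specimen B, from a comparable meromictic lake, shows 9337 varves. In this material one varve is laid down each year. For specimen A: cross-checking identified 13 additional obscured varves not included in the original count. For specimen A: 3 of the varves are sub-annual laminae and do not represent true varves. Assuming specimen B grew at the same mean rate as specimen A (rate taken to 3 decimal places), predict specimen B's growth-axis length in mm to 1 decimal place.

1755.4 mm

Specimen A: correcting the raw count gives 23508 − 3 + 13 = 23518 true varves.
A: Extension rate ≈ 4421.6 / 23518 = 0.188 mm/year.
For B, 0.188 mm/year × 9337 years = 1755.4 mm.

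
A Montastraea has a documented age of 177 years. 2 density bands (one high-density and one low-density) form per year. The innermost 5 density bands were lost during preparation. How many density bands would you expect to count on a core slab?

With 2 density bands per year, 177 years would produce 177 × 2 = 354 density bands.
354 − 5 missed = 349 density bands expected in the prepared section.

349 density bands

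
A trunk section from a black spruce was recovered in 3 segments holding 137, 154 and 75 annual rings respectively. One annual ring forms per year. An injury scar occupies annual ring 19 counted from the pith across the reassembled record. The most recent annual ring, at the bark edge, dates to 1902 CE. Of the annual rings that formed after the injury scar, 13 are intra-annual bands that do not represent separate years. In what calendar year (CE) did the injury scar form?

1568 CE

Total annual rings = 137 + 154 + 75 = 366.
The injury scar sits at annual ring 19 from the pith, so 366 − 19 = 347 annual rings formed after it.
Removing the 13 false annual rings leaves 347 − 13 = 334 true annual rings beyond the injury scar.
Counting back 334 years from 1902 CE places the injury scar in 1902 − 334 = 1568 CE.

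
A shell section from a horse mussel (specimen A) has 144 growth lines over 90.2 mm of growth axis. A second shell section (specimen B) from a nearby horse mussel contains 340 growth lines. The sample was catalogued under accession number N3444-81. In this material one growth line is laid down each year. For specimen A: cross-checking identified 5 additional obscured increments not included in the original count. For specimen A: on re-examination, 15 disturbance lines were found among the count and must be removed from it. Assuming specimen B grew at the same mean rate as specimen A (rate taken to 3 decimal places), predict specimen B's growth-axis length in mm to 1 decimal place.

228.8 mm

Specimen A: adjusted count: 144 − 15 + 5 = 134 growth lines.
A: 90.2 mm over 134 years gives 90.2 / 134 ≈ 0.673 mm/year.
B's length ≈ 0.673 × 340 = 228.8 mm.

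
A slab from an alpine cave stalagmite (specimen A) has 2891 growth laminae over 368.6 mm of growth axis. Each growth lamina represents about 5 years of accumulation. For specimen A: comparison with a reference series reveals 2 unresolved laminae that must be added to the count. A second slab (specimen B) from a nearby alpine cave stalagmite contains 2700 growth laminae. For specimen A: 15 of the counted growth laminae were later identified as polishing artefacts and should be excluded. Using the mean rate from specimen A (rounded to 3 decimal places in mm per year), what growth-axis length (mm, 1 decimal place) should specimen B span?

Specimen A: correcting the raw count gives 2891 − 15 + 2 = 2878 true growth laminae.
Specimen A: 2878 growth laminae at 5 years each span 2878 × 5 = 14390 years.
A: Mean rate = 368.6 mm / 14390 years ≈ 0.026 mm/yr.
Specimen B: multiplying by 5 years per growth lamina: 2700 × 5 = 13500 years. B's length ≈ 0.026 × 13500 = 351.0 mm.

351.0 mm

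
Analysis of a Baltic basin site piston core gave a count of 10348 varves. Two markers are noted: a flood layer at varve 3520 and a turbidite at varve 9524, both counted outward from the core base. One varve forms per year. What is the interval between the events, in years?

The two markers are separated by 9524 − 3520 = 6004 varves.
That is 6004 years at one varve per year.

6004 years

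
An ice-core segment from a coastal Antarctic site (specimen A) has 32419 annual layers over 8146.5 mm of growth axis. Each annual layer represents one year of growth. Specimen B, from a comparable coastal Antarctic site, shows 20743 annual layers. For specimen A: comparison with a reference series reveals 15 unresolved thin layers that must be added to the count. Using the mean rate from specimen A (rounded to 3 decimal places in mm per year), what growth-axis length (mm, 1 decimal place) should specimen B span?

5206.5 mm

Specimen A: after corrections the count is 32419 + 15 = 32434 annual layers.
A: Mean rate = 8146.5 mm / 32434 years ≈ 0.251 mm per year.
B's length ≈ 0.251 × 20743 = 5206.5 mm.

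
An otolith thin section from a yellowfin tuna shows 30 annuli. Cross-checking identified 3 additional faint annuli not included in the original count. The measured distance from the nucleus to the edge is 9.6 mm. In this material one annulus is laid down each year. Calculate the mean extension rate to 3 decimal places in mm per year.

0.291 mm per year

Adjusted count: 30 + 3 = 33 annuli.
9.6 mm over 33 years gives 9.6 / 33 ≈ 0.291 mm per year.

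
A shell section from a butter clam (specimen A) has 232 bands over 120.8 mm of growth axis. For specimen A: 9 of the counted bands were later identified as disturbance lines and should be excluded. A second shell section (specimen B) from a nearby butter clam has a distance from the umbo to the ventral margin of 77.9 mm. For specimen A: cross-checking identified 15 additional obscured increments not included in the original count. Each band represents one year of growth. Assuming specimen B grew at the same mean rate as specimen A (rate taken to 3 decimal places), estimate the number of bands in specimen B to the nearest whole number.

Specimen A: correcting the raw count gives 232 − 9 + 15 = 238 true bands.
A: Extension rate ≈ 120.8 / 238 = 0.508 mm/yr.
For B, 77.9 / 0.508 = 153.35 years ≈ 153 bands.

153 bands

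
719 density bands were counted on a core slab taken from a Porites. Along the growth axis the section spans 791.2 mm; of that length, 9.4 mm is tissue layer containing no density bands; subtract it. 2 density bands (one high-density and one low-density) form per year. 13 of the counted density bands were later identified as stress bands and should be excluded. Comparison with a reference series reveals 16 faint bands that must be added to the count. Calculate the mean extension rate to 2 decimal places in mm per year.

Correcting the raw count gives 719 − 13 + 16 = 722 true density bands.
Dividing by 2 density bands per year: 722 / 2 = 361 years.
Removing the 9.4 mm offcut leaves 791.2 − 9.4 = 781.8 mm.
781.8 mm over 361 years gives 781.8 / 361 ≈ 2.17 mm per year.

2.17 mm per year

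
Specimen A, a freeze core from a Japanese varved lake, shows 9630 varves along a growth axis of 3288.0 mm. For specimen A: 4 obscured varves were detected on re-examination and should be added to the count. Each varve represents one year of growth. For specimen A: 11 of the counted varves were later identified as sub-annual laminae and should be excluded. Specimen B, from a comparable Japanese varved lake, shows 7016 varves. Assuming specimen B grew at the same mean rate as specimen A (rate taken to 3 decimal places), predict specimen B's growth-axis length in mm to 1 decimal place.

Specimen A: adjusted count: 9630 − 11 + 4 = 9623 varves.
A: Extension rate ≈ 3288.0 / 9623 = 0.342 mm/year.
B's length ≈ 0.342 × 7016 = 2399.5 mm.

2399.5 mm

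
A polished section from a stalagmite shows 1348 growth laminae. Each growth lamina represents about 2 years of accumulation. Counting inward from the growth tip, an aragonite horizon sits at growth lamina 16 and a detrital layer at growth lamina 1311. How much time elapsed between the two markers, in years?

The two markers are separated by 1311 − 16 = 1295 growth laminae.
1295 growth laminae at 2 years each span 1295 × 2 = 2590 years.

2590 years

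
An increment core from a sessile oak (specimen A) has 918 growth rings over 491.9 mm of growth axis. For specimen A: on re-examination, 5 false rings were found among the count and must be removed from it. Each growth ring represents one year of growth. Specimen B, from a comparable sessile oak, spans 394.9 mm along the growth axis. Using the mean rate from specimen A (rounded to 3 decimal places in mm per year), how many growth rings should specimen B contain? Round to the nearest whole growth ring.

Specimen A: after corrections the count is 918 − 5 = 913 growth rings.
A: 491.9 mm over 913 years gives 491.9 / 913 ≈ 0.539 mm/year.
Specimen B: 394.9 mm / 0.539 mm per year = 732.65 years ≈ 733 growth rings.

733 growth rings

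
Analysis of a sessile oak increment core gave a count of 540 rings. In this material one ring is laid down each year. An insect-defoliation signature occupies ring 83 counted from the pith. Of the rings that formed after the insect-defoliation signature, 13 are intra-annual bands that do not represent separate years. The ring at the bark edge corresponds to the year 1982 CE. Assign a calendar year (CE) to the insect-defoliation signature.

1538 CE

The insect-defoliation signature sits at ring 83 from the pith, so 540 − 83 = 457 rings formed after it.
Excluding 13 false rings: 457 − 13 = 444.
Counting back 444 years from 1982 CE places the insect-defoliation signature in 1982 − 444 = 1538 CE.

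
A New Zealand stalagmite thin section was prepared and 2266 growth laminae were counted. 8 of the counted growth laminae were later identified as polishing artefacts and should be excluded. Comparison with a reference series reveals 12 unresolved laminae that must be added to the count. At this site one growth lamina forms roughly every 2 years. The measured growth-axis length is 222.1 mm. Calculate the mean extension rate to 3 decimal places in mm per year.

Adjusted count: 2266 − 8 + 12 = 2270 growth laminae.
2270 growth laminae at 2 years each span 2270 × 2 = 4540 years.
Extension rate ≈ 222.1 / 4540 = 0.049 mm per year.

0.049 mm per year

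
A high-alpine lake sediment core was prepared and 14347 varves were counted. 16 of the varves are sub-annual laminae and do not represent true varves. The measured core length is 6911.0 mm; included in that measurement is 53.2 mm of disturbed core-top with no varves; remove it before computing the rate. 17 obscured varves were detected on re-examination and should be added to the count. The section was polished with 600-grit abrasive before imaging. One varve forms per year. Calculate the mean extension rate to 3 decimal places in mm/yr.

0.478 mm/yr

After corrections the count is 14347 − 16 + 17 = 14348 varves.
The growth record spans 6911.0 − 53.2 = 6857.8 mm.
Mean rate = 6857.8 mm / 14348 years ≈ 0.478 mm/yr.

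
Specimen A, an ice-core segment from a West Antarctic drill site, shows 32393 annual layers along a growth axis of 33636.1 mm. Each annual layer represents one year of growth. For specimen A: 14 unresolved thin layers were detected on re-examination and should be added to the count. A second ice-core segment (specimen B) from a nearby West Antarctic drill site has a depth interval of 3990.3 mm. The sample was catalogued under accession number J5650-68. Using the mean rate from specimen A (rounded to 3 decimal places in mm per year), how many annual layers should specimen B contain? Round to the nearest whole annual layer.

3844 annual layers

Specimen A: after corrections the count is 32393 + 14 = 32407 annual layers.
A: Extension rate ≈ 33636.1 / 32407 = 1.038 mm/yr.
For B, 3990.3 / 1.038 = 3844.22 years ≈ 3844 annual layers.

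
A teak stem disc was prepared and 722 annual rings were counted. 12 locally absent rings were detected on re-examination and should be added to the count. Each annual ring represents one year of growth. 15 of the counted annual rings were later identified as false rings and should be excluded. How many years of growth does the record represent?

After corrections the count is 722 − 15 + 12 = 719 annual rings.
At one annual ring per year, that is 719 years.

719 years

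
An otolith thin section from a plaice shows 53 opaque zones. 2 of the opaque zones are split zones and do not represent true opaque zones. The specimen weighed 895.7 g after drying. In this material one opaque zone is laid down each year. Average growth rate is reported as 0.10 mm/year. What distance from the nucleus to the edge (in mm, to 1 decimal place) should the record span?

True opaque zone count = 53 − 2 = 51.
Length ≈ 0.10 × 51 = 5.1 mm.

5.1 mm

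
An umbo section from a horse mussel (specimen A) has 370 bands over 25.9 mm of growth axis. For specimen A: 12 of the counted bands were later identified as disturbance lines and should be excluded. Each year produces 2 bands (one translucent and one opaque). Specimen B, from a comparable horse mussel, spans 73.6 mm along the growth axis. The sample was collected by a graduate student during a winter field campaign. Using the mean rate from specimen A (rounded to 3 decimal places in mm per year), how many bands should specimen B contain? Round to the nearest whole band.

1015 bands

Specimen A: adjusted count: 370 − 12 = 358 bands.
Specimen A: with 2 bands per year, 358 / 2 = 179 years.
A: Extension rate ≈ 25.9 / 179 = 0.145 mm/year.
B spans 73.6 / 0.145 = 507.59 years; at 2 bands per year that is 507.59 × 2 ≈ 1015 bands.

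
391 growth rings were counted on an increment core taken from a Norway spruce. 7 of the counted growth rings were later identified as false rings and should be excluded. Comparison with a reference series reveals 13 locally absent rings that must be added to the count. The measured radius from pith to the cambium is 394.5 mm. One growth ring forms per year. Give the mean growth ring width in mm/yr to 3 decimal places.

True growth ring count = 391 − 7 + 13 = 397.
Mean rate = 394.5 mm / 397 years ≈ 0.994 mm/yr.

0.994 mm/yr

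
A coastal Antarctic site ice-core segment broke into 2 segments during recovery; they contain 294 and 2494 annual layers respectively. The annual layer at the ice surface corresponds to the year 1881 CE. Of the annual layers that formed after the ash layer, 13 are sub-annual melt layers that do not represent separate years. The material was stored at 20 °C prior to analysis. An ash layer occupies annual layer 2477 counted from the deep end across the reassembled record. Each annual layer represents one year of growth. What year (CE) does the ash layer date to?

Total annual layers = 294 + 2494 = 2788.
2788 − 2477 = 311 annual layers lie beyond the ash layer toward the ice surface.
Removing the 13 false annual layers leaves 311 − 13 = 298 true annual layers beyond the ash layer.
Counting back 298 years from 1881 CE places the ash layer in 1881 − 298 = 1583 CE.

1583 CE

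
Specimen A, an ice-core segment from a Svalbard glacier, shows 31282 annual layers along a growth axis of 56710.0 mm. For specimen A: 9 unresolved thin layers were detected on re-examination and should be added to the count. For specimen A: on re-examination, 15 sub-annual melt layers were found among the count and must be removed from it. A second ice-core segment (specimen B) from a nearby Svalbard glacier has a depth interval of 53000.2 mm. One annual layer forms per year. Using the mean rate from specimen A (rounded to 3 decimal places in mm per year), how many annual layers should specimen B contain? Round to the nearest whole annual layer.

29233 annual layers

Specimen A: after corrections the count is 31282 − 15 + 9 = 31276 annual layers.
A: 56710.0 mm over 31276 years gives 56710.0 / 31276 ≈ 1.813 mm/yr.
B spans 53000.2 / 1.813 = 29233.43 years ≈ 29233 annual layers.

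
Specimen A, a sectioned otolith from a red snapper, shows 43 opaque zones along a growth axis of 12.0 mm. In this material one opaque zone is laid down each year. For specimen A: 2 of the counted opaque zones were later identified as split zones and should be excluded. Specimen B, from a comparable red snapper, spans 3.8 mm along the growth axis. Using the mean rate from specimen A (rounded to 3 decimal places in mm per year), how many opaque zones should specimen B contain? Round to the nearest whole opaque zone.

13 opaque zones

Specimen A: true opaque zone count = 43 − 2 = 41.
A: Extension rate ≈ 12.0 / 41 = 0.293 mm/year.
Specimen B: 3.8 mm / 0.293 mm per year = 12.97 years ≈ 13 opaque zones.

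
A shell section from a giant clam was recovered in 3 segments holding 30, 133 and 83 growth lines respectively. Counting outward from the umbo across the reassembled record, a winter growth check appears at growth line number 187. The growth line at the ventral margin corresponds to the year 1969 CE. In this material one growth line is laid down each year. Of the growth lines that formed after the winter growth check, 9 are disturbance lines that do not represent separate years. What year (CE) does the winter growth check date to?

Total growth lines = 30 + 133 + 83 = 246.
Between growth line 187 and the ventral margin there are 246 − 187 = 59 growth lines.
Removing the 9 false growth lines leaves 59 − 9 = 50 true growth lines beyond the winter growth check.
Counting back 50 years from 1969 CE places the winter growth check in 1969 − 50 = 1919 CE.

1919 CE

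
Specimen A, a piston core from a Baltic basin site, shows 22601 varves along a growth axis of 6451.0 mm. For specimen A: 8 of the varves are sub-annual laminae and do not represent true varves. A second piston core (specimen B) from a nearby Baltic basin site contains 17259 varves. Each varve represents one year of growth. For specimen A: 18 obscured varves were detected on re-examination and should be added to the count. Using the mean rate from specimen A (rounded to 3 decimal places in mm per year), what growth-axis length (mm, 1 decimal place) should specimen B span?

4918.8 mm

Specimen A: correcting the raw count gives 22601 − 8 + 18 = 22611 true varves.
A: 6451.0 mm over 22611 years gives 6451.0 / 22611 ≈ 0.285 mm/year.
B's length ≈ 0.285 × 17259 = 4918.8 mm.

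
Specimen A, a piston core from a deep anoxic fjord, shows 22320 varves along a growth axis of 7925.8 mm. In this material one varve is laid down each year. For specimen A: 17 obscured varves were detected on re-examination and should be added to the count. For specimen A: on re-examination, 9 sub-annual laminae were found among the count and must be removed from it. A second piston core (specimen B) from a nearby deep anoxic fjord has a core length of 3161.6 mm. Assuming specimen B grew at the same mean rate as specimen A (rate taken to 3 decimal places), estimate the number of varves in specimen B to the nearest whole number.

Specimen A: adjusted count: 22320 − 9 + 17 = 22328 varves.
A: 7925.8 mm over 22328 years gives 7925.8 / 22328 ≈ 0.355 mm/yr.
B spans 3161.6 / 0.355 = 8905.92 years ≈ 8906 varves.

8906 varves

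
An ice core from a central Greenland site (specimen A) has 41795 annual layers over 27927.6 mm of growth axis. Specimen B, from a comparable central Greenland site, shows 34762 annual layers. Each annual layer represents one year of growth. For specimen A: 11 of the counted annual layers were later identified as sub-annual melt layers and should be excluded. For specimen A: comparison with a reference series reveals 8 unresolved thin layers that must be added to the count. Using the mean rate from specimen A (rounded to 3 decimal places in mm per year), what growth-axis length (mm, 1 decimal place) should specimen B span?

Specimen A: correcting the raw count gives 41795 − 11 + 8 = 41792 true annual layers.
A: 27927.6 mm over 41792 years gives 27927.6 / 41792 ≈ 0.668 mm/year.
Length of B = 0.668 × 34762 = 23221.0 mm.

23221.0 mm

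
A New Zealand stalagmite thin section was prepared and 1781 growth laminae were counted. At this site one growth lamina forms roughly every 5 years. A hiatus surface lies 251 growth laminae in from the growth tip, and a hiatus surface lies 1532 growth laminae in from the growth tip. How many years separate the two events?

Separation: 1532 − 251 = 1281 growth laminae.
Multiplying by 5 years per growth lamina: 1281 × 5 = 6405 years.

6405 yr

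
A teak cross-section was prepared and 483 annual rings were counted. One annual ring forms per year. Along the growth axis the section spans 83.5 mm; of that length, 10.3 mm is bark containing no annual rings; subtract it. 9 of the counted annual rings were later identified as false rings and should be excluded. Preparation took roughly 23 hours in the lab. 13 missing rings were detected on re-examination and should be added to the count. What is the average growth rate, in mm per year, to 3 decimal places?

True annual ring count = 483 − 9 + 13 = 487.
Removing the 10.3 mm offcut leaves 83.5 − 10.3 = 73.2 mm.
73.2 mm over 487 years gives 73.2 / 487 ≈ 0.150 mm per year.

0.150 mm per year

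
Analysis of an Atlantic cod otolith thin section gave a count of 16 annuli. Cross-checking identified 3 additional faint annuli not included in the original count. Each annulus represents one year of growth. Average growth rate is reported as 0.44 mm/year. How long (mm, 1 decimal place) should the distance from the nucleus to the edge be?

8.4 mm

True annulus count = 16 + 3 = 19.
19 years at 0.44 mm/year gives 0.44 × 19 = 8.4 mm.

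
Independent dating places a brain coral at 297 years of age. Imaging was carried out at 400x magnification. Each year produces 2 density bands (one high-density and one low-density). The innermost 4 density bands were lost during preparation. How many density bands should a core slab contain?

590 density bands

Expected density bands: 297 × 2 = 594.
594 − 4 missed = 590 density bands expected in the prepared section.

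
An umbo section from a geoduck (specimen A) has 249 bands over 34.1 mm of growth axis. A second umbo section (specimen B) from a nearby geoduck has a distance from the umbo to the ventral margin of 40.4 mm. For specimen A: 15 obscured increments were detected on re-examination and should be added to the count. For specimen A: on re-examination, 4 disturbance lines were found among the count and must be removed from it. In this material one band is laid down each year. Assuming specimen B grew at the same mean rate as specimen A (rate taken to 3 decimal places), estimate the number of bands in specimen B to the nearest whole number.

308 bands

Specimen A: after corrections the count is 249 − 4 + 15 = 260 bands.
A: Extension rate ≈ 34.1 / 260 = 0.131 mm/yr.
Specimen B: 40.4 mm / 0.131 mm per year = 308.40 years ≈ 308 bands.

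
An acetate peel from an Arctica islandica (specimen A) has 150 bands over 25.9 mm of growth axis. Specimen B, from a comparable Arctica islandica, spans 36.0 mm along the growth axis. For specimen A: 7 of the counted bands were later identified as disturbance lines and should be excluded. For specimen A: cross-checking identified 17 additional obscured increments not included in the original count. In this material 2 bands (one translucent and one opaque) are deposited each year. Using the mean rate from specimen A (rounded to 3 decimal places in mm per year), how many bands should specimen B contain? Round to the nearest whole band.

Specimen A: true band count = 150 − 7 + 17 = 160.
Specimen A: with 2 bands per year, 160 / 2 = 80 years.
A: Mean rate = 25.9 mm / 80 years ≈ 0.324 mm/year.
B spans 36.0 / 0.324 = 111.11 years; at 2 bands per year that is 111.11 × 2 ≈ 222 bands.

222 bands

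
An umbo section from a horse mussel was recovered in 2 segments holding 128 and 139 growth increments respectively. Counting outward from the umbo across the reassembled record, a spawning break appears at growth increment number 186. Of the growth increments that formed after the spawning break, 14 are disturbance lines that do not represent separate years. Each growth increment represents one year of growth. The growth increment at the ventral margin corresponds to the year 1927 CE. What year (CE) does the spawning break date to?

Total growth increments = 128 + 139 = 267.
Between growth increment 186 and the ventral margin there are 267 − 186 = 81 growth increments.
Excluding 14 false growth increments: 81 − 14 = 67.
1927 − 67 = 1860 CE.

1860 CE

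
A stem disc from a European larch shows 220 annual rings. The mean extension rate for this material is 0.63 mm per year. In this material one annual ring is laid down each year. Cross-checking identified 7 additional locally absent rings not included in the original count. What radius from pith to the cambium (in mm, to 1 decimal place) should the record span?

Correcting the raw count gives 220 + 7 = 227 true annual rings.
Length ≈ 0.63 × 227 = 143.0 mm.

143.0 mm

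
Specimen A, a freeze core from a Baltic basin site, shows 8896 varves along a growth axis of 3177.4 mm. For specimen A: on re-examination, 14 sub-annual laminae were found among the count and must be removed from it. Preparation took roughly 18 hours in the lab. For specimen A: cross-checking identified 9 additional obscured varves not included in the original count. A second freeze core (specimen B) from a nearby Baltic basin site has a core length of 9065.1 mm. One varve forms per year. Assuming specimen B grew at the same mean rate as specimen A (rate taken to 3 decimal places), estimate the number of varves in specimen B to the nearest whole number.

25392 varves

Specimen A: correcting the raw count gives 8896 − 14 + 9 = 8891 true varves.
A: Mean rate = 3177.4 mm / 8891 years ≈ 0.357 mm per year.
For B, 9065.1 / 0.357 = 25392.44 years ≈ 25392 varves.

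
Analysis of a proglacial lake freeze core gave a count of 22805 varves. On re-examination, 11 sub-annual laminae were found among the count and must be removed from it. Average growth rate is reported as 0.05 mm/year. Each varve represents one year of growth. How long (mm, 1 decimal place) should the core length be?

1139.7 mm

Adjusted count: 22805 − 11 = 22794 varves.
22794 years at 0.05 mm/year gives 0.05 × 22794 = 1139.7 mm.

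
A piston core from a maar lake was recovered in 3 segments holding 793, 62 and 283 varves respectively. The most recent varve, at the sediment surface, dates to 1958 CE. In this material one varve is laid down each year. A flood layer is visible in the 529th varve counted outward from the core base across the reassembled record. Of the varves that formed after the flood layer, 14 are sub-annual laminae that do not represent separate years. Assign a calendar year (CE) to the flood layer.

Total varves = 793 + 62 + 283 = 1138.
1138 − 529 = 609 varves lie beyond the flood layer toward the sediment surface.
Removing the 14 false varves leaves 609 − 14 = 595 true varves beyond the flood layer.
Counting back 595 years from 1958 CE places the flood layer in 1958 − 595 = 1363 CE.

1363 CE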